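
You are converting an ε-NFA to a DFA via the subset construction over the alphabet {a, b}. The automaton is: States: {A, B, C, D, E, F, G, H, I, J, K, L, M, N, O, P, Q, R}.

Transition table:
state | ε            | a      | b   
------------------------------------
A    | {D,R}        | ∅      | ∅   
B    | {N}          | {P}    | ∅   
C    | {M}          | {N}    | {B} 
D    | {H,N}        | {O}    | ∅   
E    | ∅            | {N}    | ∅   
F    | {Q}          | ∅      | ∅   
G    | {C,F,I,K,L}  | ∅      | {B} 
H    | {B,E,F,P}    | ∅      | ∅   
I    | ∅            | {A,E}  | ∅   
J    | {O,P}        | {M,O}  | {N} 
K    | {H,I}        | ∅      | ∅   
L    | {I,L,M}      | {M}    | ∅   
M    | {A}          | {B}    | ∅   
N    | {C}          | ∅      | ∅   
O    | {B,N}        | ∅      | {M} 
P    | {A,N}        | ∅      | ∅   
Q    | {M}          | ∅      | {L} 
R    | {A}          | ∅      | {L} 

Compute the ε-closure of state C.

Start with {C}.
From C via ε: add M.
From M via ε: add A.
From A via ε: add D, R.
From D via ε: add H, N.
From H via ε: add B, E, F, P.
From F via ε: add Q.
No new states can be added; the closed set is {A, B, C, D, E, F, H, M, N, P, Q, R}.

{A, B, C, D, E, F, H, M, N, P, Q, R}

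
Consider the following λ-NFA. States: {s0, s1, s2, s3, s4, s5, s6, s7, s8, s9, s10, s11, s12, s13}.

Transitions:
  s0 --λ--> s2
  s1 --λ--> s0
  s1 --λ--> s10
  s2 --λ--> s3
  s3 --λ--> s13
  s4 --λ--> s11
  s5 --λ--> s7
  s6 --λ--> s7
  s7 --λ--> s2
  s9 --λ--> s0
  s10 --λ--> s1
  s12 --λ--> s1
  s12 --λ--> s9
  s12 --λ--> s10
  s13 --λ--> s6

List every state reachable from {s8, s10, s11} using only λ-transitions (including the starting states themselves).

Start with {s8, s10, s11}.
From s10 via λ: add s1.
From s1 via λ: add s0.
From s0 via λ: add s2.
From s2 via λ: add s3.
From s3 via λ: add s13.
From s13 via λ: add s6.
From s6 via λ: add s7.
No new states can be added; the closed set is {s0, s1, s2, s3, s6, s7, s8, s10, s11, s13}.

{s0, s1, s2, s3, s6, s7, s8, s10, s11, s13}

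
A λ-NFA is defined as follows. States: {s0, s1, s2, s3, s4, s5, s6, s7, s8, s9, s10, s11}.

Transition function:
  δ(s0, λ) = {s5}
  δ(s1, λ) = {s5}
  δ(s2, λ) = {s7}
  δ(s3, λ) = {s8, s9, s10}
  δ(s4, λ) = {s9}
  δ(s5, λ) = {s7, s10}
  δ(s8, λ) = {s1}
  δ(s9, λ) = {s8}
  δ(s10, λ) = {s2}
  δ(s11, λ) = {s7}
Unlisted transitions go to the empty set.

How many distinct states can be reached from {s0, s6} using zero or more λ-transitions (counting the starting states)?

6

Start with {s0, s6}.
From s0 via λ: add s5.
From s5 via λ: add s7, s10.
From s10 via λ: add s2.
λ-closure = {s0, s2, s5, s6, s7, s10}, which has 6 states.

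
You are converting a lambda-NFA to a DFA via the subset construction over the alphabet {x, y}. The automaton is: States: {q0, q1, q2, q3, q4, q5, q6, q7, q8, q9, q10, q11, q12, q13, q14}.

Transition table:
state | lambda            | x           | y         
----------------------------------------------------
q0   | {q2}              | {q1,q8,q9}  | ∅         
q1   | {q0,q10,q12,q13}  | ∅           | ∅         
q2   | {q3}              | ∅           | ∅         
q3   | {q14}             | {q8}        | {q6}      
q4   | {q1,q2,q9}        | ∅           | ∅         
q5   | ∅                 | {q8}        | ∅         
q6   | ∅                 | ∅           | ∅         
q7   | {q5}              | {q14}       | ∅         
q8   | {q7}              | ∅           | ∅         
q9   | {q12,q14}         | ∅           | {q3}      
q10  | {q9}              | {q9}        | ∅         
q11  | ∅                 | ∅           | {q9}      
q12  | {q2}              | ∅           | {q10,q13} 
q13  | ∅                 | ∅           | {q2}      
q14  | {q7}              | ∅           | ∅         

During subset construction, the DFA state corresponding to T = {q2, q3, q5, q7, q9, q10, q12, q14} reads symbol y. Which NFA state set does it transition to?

{q2, q3, q5, q6, q7, q9, q10, q12, q13, q14}

q3 on y → {q6}.
q9 on y → {q3}.
q12 on y → {q10, q13}.
No y-transition from q2, q5, q7, q10, q14.
Union after reading y: {q3, q6, q10, q13}.
Now take the lambda-closure:
From q3 via lambda: add q14.
From q10 via lambda: add q9.
From q9 via lambda: add q12.
From q14 via lambda: add q7.
From q7 via lambda: add q5.
From q12 via lambda: add q2.
No new states can be added; the closed set is {q2, q3, q5, q6, q7, q9, q10, q12, q13, q14}.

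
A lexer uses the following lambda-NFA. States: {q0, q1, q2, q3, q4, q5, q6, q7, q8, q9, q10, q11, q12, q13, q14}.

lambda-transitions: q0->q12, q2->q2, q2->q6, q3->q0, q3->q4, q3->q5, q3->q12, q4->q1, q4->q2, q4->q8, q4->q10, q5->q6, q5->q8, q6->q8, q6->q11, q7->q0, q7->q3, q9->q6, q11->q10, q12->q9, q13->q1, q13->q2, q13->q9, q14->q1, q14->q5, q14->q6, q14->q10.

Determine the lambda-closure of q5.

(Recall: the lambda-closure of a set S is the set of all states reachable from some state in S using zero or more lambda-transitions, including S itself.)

Start with {q5}.
From q5 via lambda: add q6, q8.
From q6 via lambda: add q11.
From q11 via lambda: add q10.
No new states can be added; the closed set is {q5, q6, q8, q10, q11}.

{q5, q6, q8, q10, q11}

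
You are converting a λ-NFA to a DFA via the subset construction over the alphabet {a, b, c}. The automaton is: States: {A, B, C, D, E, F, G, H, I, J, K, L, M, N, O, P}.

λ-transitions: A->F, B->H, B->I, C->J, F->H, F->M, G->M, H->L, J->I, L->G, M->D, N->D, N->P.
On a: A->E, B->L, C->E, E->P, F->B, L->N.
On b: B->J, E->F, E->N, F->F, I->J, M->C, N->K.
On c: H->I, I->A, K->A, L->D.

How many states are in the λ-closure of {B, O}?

Start with {B, O}.
From B via λ: add H, I.
From H via λ: add L.
From L via λ: add G.
From G via λ: add M.
From M via λ: add D.
λ-closure = {B, D, G, H, I, L, M, O}, which has 8 states.

8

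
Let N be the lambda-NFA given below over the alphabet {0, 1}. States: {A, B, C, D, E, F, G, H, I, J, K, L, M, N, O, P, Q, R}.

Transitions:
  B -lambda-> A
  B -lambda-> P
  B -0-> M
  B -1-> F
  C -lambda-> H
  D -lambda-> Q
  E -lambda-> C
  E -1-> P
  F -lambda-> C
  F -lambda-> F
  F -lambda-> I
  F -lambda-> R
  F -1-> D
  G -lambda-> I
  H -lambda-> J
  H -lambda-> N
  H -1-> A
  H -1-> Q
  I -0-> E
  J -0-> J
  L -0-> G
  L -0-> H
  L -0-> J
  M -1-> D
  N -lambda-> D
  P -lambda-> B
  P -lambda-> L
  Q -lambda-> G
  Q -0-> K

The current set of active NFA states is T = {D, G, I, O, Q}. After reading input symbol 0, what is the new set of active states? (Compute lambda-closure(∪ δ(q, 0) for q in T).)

I on 0 → {E}.
Q on 0 → {K}.
No 0-transition from D, G, O.
Union after reading 0: {E, K}.
Now take the lambda-closure:
From E via lambda: add C.
From C via lambda: add H.
From H via lambda: add J, N.
From N via lambda: add D.
From D via lambda: add Q.
From Q via lambda: add G.
From G via lambda: add I.
No new states can be added; the closed set is {C, D, E, G, H, I, J, K, N, Q}.

{C, D, E, G, H, I, J, K, N, Q}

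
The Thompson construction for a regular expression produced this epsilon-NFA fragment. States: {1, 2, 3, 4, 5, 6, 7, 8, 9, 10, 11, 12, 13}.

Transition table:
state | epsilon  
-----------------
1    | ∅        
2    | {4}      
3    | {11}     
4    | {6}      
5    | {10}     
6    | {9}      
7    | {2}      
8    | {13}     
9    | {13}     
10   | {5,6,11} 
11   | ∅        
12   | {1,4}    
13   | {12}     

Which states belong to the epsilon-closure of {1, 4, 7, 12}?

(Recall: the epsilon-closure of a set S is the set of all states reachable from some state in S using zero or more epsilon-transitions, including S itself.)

{1, 2, 4, 6, 7, 9, 12, 13}

Start with {1, 4, 7, 12}.
From 4 via epsilon: add 6.
From 7 via epsilon: add 2.
From 6 via epsilon: add 9.
From 9 via epsilon: add 13.
No new states can be added; the closed set is {1, 2, 4, 6, 7, 9, 12, 13}.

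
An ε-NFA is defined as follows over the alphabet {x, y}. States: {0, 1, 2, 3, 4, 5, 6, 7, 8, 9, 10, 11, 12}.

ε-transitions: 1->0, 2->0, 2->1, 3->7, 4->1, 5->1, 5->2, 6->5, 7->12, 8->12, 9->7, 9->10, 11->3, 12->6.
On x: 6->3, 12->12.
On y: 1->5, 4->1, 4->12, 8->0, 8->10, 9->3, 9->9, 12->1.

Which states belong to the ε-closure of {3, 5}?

Start with {3, 5}.
From 3 via ε: add 7.
From 5 via ε: add 1, 2.
From 1 via ε: add 0.
From 7 via ε: add 12.
From 12 via ε: add 6.
No new states can be added; the closed set is {0, 1, 2, 3, 5, 6, 7, 12}.

{0, 1, 2, 3, 5, 6, 7, 12}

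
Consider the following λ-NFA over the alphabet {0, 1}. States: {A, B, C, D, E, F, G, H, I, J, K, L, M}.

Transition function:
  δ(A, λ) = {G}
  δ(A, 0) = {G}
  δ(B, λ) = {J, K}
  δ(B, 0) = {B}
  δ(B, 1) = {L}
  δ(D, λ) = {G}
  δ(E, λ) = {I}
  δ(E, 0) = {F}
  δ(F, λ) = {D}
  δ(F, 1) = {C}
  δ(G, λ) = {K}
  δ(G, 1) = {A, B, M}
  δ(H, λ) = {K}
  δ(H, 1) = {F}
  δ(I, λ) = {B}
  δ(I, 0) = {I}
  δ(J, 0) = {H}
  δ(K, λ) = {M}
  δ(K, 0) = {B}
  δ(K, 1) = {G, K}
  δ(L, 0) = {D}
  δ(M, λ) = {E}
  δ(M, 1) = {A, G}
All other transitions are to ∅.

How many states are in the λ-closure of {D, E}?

Start with {D, E}.
From D via λ: add G.
From E via λ: add I.
From G via λ: add K.
From I via λ: add B.
From B via λ: add J.
From K via λ: add M.
λ-closure = {B, D, E, G, I, J, K, M}, which has 8 states.

8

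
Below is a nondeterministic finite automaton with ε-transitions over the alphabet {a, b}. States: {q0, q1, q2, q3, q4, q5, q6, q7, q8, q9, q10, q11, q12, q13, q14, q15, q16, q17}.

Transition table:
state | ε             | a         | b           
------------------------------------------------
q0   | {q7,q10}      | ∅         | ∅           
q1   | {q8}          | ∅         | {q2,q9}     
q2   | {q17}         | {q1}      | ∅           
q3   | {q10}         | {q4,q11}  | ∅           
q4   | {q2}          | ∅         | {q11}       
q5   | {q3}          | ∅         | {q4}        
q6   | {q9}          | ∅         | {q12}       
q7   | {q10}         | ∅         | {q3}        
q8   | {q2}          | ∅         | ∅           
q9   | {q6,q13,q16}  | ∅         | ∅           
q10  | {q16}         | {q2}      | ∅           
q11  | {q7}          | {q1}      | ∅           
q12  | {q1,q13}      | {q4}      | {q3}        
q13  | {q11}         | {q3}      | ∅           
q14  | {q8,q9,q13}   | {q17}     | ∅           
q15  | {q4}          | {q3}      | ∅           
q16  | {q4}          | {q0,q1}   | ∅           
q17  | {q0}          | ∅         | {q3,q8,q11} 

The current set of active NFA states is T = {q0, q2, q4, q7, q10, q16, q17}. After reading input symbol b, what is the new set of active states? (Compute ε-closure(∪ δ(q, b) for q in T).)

{q0, q2, q3, q4, q7, q8, q10, q11, q16, q17}

q4 on b → {q11}.
q7 on b → {q3}.
q17 on b → {q3, q8, q11}.
No b-transition from q0, q2, q10, q16.
Union after reading b: {q3, q8, q11}.
Now take the ε-closure:
From q3 via ε: add q10.
From q8 via ε: add q2.
From q11 via ε: add q7.
From q2 via ε: add q17.
From q10 via ε: add q16.
From q16 via ε: add q4.
From q17 via ε: add q0.
No new states can be added; the closed set is {q0, q2, q3, q4, q7, q8, q10, q11, q16, q17}.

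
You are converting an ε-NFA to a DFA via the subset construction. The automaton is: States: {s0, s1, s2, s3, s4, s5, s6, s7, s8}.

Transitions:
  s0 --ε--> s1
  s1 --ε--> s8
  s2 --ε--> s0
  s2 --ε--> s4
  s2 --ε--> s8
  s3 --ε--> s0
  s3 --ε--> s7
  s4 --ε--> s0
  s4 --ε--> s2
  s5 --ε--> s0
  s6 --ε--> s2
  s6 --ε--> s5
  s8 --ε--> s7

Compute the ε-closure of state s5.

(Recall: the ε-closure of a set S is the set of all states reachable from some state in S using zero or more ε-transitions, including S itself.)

Start with {s5}.
From s5 via ε: add s0.
From s0 via ε: add s1.
From s1 via ε: add s8.
From s8 via ε: add s7.
No new states can be added; the closed set is {s0, s1, s5, s7, s8}.

{s0, s1, s5, s7, s8}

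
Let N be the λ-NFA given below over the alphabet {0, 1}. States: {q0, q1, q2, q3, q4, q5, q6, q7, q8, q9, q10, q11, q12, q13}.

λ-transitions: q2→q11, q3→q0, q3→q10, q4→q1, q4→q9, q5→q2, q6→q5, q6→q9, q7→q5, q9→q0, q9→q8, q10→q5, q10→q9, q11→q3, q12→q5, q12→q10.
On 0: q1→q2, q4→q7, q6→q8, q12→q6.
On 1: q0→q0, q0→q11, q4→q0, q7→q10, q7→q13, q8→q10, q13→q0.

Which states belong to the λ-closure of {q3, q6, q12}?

{q0, q2, q3, q5, q6, q8, q9, q10, q11, q12}

Start with {q3, q6, q12}.
From q3 via λ: add q0, q10.
From q6 via λ: add q5, q9.
From q5 via λ: add q2.
From q9 via λ: add q8.
From q2 via λ: add q11.
No new states can be added; the closed set is {q0, q2, q3, q5, q6, q8, q9, q10, q11, q12}.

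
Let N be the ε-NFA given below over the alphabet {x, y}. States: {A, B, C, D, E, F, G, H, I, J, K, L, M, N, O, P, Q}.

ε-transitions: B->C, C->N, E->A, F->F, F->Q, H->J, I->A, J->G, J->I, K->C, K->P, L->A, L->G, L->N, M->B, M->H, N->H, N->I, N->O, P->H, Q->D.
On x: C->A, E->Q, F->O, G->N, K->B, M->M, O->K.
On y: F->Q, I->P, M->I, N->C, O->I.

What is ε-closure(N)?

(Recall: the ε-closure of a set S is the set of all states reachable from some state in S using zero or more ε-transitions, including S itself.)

{A, G, H, I, J, N, O}

Start with {N}.
From N via ε: add H, I, O.
From H via ε: add J.
From I via ε: add A.
From J via ε: add G.
No new states can be added; the closed set is {A, G, H, I, J, N, O}.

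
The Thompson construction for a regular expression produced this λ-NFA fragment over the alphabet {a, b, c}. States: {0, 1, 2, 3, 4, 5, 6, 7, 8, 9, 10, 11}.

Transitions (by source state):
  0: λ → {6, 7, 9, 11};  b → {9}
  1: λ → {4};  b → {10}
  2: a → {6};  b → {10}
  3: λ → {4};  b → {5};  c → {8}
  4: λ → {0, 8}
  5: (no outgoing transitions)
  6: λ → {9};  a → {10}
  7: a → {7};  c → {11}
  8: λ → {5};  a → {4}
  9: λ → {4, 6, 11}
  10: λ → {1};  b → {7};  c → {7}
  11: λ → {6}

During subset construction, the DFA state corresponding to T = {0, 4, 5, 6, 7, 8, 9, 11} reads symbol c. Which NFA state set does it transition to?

{0, 4, 5, 6, 7, 8, 9, 11}

7 on c → {11}.
No c-transition from 0, 4, 5, 6, 8, 9, 11.
Union after reading c: {11}.
Now take the λ-closure:
From 11 via λ: add 6.
From 6 via λ: add 9.
From 9 via λ: add 4.
From 4 via λ: add 0, 8.
From 0 via λ: add 7.
From 8 via λ: add 5.
No new states can be added; the closed set is {0, 4, 5, 6, 7, 8, 9, 11}.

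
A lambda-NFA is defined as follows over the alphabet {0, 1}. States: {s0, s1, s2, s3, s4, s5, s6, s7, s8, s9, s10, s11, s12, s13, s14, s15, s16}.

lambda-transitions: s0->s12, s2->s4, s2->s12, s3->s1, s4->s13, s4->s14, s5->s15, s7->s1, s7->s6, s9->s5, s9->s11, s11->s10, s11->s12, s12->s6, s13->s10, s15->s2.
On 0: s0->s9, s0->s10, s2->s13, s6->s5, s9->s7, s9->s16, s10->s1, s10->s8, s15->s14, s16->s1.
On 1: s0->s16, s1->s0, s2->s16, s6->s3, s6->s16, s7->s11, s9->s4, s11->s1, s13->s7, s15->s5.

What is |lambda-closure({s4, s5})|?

9

Start with {s4, s5}.
From s4 via lambda: add s13, s14.
From s5 via lambda: add s15.
From s13 via lambda: add s10.
From s15 via lambda: add s2.
From s2 via lambda: add s12.
From s12 via lambda: add s6.
lambda-closure = {s2, s4, s5, s6, s10, s12, s13, s14, s15}, which has 9 states.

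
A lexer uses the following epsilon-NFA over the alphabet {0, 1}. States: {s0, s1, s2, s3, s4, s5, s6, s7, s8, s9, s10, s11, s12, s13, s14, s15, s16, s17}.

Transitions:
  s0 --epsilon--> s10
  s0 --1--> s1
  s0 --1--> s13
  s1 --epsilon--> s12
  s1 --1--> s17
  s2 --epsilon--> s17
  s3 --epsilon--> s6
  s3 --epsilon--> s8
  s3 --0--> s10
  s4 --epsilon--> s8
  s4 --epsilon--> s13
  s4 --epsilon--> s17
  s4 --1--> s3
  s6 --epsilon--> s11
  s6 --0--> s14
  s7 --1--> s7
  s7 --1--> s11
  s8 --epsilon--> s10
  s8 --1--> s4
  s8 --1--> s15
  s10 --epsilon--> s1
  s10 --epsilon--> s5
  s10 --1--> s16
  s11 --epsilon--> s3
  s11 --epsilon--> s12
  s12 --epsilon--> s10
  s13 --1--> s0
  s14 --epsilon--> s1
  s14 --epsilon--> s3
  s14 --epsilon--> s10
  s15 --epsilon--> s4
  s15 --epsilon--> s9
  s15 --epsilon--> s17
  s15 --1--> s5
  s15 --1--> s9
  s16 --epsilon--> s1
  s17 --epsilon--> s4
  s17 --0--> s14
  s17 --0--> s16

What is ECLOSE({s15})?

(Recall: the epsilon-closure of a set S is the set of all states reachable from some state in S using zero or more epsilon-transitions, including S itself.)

Start with {s15}.
From s15 via epsilon: add s4, s9, s17.
From s4 via epsilon: add s8, s13.
From s8 via epsilon: add s10.
From s10 via epsilon: add s1, s5.
From s1 via epsilon: add s12.
No new states can be added; the closed set is {s1, s4, s5, s8, s9, s10, s12, s13, s15, s17}.

{s1, s4, s5, s8, s9, s10, s12, s13, s15, s17}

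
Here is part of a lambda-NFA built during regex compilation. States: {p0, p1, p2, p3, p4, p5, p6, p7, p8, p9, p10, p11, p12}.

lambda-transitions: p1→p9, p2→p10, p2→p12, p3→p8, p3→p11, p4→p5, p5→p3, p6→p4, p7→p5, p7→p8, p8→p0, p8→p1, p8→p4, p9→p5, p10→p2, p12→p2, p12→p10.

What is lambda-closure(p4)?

Start with {p4}.
From p4 via lambda: add p5.
From p5 via lambda: add p3.
From p3 via lambda: add p8, p11.
From p8 via lambda: add p0, p1.
From p1 via lambda: add p9.
No new states can be added; the closed set is {p0, p1, p3, p4, p5, p8, p9, p11}.

{p0, p1, p3, p4, p5, p8, p9, p11}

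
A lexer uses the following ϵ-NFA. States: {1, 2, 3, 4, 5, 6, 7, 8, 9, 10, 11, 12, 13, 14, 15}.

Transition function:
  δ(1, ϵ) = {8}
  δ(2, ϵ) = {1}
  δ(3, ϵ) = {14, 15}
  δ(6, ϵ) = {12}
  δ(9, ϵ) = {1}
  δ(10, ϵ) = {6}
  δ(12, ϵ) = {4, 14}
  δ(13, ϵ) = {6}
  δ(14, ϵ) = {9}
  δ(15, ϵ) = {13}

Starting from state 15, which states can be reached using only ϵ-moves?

{1, 4, 6, 8, 9, 12, 13, 14, 15}

Start with {15}.
From 15 via ϵ: add 13.
From 13 via ϵ: add 6.
From 6 via ϵ: add 12.
From 12 via ϵ: add 4, 14.
From 14 via ϵ: add 9.
From 9 via ϵ: add 1.
From 1 via ϵ: add 8.
No new states can be added; the closed set is {1, 4, 6, 8, 9, 12, 13, 14, 15}.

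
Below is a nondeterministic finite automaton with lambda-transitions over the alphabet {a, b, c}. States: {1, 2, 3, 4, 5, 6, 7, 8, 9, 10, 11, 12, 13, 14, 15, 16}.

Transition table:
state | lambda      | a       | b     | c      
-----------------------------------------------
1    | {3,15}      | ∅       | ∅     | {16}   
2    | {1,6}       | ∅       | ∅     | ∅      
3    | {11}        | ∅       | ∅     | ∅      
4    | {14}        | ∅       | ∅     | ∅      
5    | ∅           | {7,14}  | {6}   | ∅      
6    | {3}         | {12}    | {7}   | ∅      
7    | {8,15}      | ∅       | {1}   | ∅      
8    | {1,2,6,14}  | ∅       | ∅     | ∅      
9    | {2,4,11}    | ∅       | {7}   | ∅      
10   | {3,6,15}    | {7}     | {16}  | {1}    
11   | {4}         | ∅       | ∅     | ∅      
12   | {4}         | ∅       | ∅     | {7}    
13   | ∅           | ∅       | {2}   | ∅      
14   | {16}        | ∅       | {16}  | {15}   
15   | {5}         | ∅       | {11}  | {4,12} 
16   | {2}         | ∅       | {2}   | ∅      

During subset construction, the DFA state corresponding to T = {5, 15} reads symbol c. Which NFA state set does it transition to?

15 on c → {4, 12}.
No c-transition from 5.
Union after reading c: {4, 12}.
Now take the lambda-closure:
From 4 via lambda: add 14.
From 14 via lambda: add 16.
From 16 via lambda: add 2.
From 2 via lambda: add 1, 6.
From 1 via lambda: add 3, 15.
From 3 via lambda: add 11.
From 15 via lambda: add 5.
No new states can be added; the closed set is {1, 2, 3, 4, 5, 6, 11, 12, 14, 15, 16}.

{1, 2, 3, 4, 5, 6, 11, 12, 14, 15, 16}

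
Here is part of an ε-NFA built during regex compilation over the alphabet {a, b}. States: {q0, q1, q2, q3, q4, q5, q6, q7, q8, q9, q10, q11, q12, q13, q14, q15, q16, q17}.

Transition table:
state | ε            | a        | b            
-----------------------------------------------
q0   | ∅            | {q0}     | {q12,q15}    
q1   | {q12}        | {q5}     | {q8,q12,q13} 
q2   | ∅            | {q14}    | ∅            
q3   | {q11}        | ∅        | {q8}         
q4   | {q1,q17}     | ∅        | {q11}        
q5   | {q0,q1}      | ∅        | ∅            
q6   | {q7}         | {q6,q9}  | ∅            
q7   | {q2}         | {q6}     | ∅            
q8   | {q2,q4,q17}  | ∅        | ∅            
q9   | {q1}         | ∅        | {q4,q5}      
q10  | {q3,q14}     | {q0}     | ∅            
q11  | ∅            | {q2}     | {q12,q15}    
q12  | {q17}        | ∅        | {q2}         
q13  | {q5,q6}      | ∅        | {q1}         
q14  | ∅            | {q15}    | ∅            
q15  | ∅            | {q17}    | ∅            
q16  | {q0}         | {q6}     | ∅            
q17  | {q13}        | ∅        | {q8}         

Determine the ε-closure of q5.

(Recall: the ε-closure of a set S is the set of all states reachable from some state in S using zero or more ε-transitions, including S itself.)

{q0, q1, q2, q5, q6, q7, q12, q13, q17}

Start with {q5}.
From q5 via ε: add q0, q1.
From q1 via ε: add q12.
From q12 via ε: add q17.
From q17 via ε: add q13.
From q13 via ε: add q6.
From q6 via ε: add q7.
From q7 via ε: add q2.
No new states can be added; the closed set is {q0, q1, q2, q5, q6, q7, q12, q13, q17}.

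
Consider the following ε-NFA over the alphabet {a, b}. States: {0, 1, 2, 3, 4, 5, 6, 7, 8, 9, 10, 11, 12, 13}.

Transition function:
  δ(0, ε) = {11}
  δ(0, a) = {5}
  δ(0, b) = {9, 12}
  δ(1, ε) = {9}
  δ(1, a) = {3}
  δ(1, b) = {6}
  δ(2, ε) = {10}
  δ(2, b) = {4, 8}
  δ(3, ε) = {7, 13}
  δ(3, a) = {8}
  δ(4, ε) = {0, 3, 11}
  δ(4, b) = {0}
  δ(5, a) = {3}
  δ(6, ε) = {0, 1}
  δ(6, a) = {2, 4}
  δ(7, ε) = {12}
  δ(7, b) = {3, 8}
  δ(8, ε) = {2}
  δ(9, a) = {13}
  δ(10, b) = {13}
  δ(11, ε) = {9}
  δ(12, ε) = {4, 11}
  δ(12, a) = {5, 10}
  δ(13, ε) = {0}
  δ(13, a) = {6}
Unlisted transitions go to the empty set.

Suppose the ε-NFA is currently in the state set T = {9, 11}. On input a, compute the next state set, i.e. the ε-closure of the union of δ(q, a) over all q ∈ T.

9 on a → {13}.
No a-transition from 11.
Union after reading a: {13}.
Now take the ε-closure:
From 13 via ε: add 0.
From 0 via ε: add 11.
From 11 via ε: add 9.
No new states can be added; the closed set is {0, 9, 11, 13}.

{0, 9, 11, 13}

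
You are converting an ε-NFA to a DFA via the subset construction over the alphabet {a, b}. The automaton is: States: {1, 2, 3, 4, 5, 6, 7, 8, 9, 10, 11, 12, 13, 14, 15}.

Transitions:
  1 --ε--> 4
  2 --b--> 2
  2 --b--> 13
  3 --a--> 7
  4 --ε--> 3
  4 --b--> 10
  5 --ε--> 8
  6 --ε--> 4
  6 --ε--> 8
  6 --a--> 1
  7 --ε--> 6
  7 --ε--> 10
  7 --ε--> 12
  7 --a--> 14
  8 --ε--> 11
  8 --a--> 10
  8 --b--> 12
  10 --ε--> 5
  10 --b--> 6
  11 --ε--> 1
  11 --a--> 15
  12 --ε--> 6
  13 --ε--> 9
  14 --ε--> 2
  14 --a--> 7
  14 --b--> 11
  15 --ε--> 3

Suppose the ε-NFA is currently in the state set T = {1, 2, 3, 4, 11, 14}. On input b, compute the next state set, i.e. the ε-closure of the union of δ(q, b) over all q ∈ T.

2 on b → {2, 13}.
4 on b → {10}.
14 on b → {11}.
No b-transition from 1, 3, 11.
Union after reading b: {2, 10, 11, 13}.
Now take the ε-closure:
From 10 via ε: add 5.
From 11 via ε: add 1.
From 13 via ε: add 9.
From 1 via ε: add 4.
From 5 via ε: add 8.
From 4 via ε: add 3.
No new states can be added; the closed set is {1, 2, 3, 4, 5, 8, 9, 10, 11, 13}.

{1, 2, 3, 4, 5, 8, 9, 10, 11, 13}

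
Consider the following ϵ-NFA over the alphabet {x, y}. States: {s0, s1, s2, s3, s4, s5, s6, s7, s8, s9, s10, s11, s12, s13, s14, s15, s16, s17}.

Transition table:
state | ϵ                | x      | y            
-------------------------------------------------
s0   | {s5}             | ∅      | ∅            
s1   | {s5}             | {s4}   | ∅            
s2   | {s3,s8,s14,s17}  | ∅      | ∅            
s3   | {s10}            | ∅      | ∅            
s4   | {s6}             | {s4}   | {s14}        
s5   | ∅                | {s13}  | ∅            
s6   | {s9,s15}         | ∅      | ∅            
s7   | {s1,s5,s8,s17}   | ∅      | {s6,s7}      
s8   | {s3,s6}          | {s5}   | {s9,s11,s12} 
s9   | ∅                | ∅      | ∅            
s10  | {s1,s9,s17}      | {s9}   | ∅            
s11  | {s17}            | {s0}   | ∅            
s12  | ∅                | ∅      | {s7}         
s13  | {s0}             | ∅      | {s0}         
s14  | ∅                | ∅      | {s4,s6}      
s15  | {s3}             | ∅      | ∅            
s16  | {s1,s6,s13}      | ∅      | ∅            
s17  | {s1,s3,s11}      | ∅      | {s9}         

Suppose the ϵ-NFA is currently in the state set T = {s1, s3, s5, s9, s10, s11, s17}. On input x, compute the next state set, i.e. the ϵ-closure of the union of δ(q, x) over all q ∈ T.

s1 on x → {s4}.
s5 on x → {s13}.
s10 on x → {s9}.
s11 on x → {s0}.
No x-transition from s3, s9, s17.
Union after reading x: {s0, s4, s9, s13}.
Now take the ϵ-closure:
From s0 via ϵ: add s5.
From s4 via ϵ: add s6.
From s6 via ϵ: add s15.
From s15 via ϵ: add s3.
From s3 via ϵ: add s10.
From s10 via ϵ: add s1, s17.
From s17 via ϵ: add s11.
No new states can be added; the closed set is {s0, s1, s3, s4, s5, s6, s9, s10, s11, s13, s15, s17}.

{s0, s1, s3, s4, s5, s6, s9, s10, s11, s13, s15, s17}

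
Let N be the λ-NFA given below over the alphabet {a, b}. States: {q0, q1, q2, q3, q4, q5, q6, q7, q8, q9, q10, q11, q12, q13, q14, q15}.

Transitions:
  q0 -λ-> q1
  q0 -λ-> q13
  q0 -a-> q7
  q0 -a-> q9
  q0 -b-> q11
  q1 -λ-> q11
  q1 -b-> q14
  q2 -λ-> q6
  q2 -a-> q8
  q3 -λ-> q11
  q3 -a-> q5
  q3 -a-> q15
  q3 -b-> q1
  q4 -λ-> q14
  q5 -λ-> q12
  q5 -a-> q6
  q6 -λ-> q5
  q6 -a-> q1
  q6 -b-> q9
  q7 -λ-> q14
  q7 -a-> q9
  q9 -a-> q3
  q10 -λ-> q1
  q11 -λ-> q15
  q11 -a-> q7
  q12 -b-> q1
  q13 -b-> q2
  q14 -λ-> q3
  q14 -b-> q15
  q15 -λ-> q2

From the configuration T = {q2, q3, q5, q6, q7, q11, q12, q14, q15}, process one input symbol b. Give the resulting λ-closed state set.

q3 on b → {q1}.
q6 on b → {q9}.
q12 on b → {q1}.
q14 on b → {q15}.
No b-transition from q2, q5, q7, q11, q15.
Union after reading b: {q1, q9, q15}.
Now take the λ-closure:
From q1 via λ: add q11.
From q15 via λ: add q2.
From q2 via λ: add q6.
From q6 via λ: add q5.
From q5 via λ: add q12.
No new states can be added; the closed set is {q1, q2, q5, q6, q9, q11, q12, q15}.

{q1, q2, q5, q6, q9, q11, q12, q15}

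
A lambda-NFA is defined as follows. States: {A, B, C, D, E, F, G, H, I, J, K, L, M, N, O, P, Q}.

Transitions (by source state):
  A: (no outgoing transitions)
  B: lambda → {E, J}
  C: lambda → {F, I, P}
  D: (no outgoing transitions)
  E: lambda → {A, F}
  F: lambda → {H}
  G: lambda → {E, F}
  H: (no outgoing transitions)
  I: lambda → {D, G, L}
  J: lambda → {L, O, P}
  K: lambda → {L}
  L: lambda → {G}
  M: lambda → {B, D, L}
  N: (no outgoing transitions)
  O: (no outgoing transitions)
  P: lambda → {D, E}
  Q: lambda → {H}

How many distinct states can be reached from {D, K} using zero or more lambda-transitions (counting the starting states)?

Start with {D, K}.
From K via lambda: add L.
From L via lambda: add G.
From G via lambda: add E, F.
From E via lambda: add A.
From F via lambda: add H.
lambda-closure = {A, D, E, F, G, H, K, L}, which has 8 states.

8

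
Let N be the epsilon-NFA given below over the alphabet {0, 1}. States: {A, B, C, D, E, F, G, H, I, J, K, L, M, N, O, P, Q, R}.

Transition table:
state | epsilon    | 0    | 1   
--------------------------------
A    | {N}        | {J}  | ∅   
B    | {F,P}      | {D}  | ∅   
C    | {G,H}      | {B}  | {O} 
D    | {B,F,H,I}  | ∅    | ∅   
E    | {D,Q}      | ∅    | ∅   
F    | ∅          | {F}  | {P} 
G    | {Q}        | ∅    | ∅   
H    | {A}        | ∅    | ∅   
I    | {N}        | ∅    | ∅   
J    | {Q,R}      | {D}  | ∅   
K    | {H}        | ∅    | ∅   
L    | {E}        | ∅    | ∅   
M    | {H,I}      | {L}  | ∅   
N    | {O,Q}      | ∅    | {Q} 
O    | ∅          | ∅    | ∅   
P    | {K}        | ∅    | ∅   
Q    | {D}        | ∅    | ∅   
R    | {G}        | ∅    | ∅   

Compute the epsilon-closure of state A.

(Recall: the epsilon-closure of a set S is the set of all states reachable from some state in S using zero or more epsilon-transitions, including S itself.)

Start with {A}.
From A via epsilon: add N.
From N via epsilon: add O, Q.
From Q via epsilon: add D.
From D via epsilon: add B, F, H, I.
From B via epsilon: add P.
From P via epsilon: add K.
No new states can be added; the closed set is {A, B, D, F, H, I, K, N, O, P, Q}.

{A, B, D, F, H, I, K, N, O, P, Q}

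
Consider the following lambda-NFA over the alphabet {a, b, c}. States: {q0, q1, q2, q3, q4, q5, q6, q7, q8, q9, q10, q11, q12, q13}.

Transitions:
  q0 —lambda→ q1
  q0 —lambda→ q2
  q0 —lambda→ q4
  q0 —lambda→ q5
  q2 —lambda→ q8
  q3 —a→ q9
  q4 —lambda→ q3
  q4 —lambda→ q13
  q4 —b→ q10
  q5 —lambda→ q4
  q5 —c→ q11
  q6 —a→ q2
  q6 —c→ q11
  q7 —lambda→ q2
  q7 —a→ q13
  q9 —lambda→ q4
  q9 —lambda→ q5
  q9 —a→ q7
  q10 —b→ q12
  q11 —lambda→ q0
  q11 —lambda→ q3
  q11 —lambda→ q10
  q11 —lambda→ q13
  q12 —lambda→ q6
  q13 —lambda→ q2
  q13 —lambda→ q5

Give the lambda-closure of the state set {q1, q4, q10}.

{q1, q2, q3, q4, q5, q8, q10, q13}

Start with {q1, q4, q10}.
From q4 via lambda: add q3, q13.
From q13 via lambda: add q2, q5.
From q2 via lambda: add q8.
No new states can be added; the closed set is {q1, q2, q3, q4, q5, q8, q10, q13}.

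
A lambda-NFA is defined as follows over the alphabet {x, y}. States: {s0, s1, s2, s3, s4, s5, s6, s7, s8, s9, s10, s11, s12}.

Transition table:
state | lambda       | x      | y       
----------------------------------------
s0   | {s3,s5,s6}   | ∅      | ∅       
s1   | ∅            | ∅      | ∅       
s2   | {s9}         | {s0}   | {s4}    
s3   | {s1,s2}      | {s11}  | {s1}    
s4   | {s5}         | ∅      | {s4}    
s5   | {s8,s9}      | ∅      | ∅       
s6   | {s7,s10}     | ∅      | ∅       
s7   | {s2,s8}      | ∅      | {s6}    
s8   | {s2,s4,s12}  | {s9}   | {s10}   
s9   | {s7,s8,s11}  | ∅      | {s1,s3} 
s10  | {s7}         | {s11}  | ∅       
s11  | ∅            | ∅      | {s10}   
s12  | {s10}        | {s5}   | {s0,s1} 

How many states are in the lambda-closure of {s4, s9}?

9

Start with {s4, s9}.
From s4 via lambda: add s5.
From s9 via lambda: add s7, s8, s11.
From s7 via lambda: add s2.
From s8 via lambda: add s12.
From s12 via lambda: add s10.
lambda-closure = {s2, s4, s5, s7, s8, s9, s10, s11, s12}, which has 9 states.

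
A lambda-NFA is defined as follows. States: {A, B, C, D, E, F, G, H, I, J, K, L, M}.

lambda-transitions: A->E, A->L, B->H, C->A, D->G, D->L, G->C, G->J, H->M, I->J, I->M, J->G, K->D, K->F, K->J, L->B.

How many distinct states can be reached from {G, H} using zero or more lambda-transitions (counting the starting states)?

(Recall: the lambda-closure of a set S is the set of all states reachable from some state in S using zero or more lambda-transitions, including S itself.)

Start with {G, H}.
From G via lambda: add C, J.
From H via lambda: add M.
From C via lambda: add A.
From A via lambda: add E, L.
From L via lambda: add B.
lambda-closure = {A, B, C, E, G, H, J, L, M}, which has 9 states.

9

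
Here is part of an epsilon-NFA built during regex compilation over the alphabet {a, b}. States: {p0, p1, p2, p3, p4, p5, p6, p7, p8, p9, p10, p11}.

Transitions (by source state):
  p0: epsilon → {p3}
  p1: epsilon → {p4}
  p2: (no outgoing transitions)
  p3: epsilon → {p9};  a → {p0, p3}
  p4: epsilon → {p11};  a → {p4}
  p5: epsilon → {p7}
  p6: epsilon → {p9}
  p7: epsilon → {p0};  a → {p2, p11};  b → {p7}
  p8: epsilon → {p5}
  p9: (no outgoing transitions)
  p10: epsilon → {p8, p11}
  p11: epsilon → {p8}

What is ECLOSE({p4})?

{p0, p3, p4, p5, p7, p8, p9, p11}

Start with {p4}.
From p4 via epsilon: add p11.
From p11 via epsilon: add p8.
From p8 via epsilon: add p5.
From p5 via epsilon: add p7.
From p7 via epsilon: add p0.
From p0 via epsilon: add p3.
From p3 via epsilon: add p9.
No new states can be added; the closed set is {p0, p3, p4, p5, p7, p8, p9, p11}.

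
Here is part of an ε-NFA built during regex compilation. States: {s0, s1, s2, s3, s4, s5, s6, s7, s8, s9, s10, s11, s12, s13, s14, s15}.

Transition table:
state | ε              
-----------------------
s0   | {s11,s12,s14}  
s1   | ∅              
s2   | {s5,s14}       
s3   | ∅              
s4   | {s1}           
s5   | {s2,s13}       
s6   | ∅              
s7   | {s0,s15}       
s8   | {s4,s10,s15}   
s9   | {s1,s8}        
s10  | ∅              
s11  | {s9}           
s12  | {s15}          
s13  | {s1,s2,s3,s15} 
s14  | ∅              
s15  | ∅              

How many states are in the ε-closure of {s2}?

Start with {s2}.
From s2 via ε: add s5, s14.
From s5 via ε: add s13.
From s13 via ε: add s1, s3, s15.
ε-closure = {s1, s2, s3, s5, s13, s14, s15}, which has 7 states.

7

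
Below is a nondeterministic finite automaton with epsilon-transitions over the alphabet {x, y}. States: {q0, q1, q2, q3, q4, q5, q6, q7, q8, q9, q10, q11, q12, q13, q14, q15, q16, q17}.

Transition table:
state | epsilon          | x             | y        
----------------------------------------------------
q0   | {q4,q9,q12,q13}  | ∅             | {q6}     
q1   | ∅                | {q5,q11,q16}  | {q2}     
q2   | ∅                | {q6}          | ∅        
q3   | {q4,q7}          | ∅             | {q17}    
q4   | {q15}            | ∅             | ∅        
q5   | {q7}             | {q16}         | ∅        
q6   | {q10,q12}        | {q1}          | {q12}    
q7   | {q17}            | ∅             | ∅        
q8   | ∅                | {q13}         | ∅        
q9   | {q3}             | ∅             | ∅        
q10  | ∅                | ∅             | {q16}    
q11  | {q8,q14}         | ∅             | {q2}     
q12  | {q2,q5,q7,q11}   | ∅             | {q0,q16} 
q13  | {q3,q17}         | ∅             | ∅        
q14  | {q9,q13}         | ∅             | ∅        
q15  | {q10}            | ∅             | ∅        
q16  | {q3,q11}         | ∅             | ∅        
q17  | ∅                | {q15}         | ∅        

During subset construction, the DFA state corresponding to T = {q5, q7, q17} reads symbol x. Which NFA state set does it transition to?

q5 on x → {q16}.
q17 on x → {q15}.
No x-transition from q7.
Union after reading x: {q15, q16}.
Now take the epsilon-closure:
From q15 via epsilon: add q10.
From q16 via epsilon: add q3, q11.
From q3 via epsilon: add q4, q7.
From q11 via epsilon: add q8, q14.
From q7 via epsilon: add q17.
From q14 via epsilon: add q9, q13.
No new states can be added; the closed set is {q3, q4, q7, q8, q9, q10, q11, q13, q14, q15, q16, q17}.

{q3, q4, q7, q8, q9, q10, q11, q13, q14, q15, q16, q17}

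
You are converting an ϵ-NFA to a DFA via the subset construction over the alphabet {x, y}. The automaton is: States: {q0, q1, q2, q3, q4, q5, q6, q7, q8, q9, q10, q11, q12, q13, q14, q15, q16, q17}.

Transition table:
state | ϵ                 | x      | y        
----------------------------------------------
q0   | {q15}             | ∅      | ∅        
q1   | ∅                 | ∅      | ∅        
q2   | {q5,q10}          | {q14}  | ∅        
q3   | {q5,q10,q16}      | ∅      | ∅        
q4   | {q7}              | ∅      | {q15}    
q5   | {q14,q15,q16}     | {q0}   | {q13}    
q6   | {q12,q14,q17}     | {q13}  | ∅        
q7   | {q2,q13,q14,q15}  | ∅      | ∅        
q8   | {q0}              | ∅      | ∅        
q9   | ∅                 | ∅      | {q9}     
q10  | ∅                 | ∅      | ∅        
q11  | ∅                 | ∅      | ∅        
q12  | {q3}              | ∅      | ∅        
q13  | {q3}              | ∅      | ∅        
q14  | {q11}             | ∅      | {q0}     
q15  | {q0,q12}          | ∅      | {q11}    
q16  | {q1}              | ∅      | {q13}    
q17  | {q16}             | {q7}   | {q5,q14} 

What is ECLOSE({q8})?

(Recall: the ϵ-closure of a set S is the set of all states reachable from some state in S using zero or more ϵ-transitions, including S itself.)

Start with {q8}.
From q8 via ϵ: add q0.
From q0 via ϵ: add q15.
From q15 via ϵ: add q12.
From q12 via ϵ: add q3.
From q3 via ϵ: add q5, q10, q16.
From q5 via ϵ: add q14.
From q16 via ϵ: add q1.
From q14 via ϵ: add q11.
No new states can be added; the closed set is {q0, q1, q3, q5, q8, q10, q11, q12, q14, q15, q16}.

{q0, q1, q3, q5, q8, q10, q11, q12, q14, q15, q16}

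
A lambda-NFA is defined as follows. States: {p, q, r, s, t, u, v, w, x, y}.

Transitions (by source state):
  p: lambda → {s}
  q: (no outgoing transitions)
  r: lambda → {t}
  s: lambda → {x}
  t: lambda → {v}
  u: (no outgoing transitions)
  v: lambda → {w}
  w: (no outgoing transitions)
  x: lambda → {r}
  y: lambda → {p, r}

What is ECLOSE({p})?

{p, r, s, t, v, w, x}

Start with {p}.
From p via lambda: add s.
From s via lambda: add x.
From x via lambda: add r.
From r via lambda: add t.
From t via lambda: add v.
From v via lambda: add w.
No new states can be added; the closed set is {p, r, s, t, v, w, x}.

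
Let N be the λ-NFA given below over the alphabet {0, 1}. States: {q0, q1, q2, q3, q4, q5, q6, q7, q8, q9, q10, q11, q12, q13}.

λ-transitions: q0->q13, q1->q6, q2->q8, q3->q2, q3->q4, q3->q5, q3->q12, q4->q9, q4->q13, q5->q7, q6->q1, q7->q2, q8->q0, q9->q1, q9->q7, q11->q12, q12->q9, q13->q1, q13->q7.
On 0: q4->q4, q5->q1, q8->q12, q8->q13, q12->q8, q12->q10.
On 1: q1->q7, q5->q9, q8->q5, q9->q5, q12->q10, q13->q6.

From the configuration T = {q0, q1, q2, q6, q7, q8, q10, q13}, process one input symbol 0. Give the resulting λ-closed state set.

q8 on 0 → {q12, q13}.
No 0-transition from q0, q1, q2, q6, q7, q10, q13.
Union after reading 0: {q12, q13}.
Now take the λ-closure:
From q12 via λ: add q9.
From q13 via λ: add q1, q7.
From q1 via λ: add q6.
From q7 via λ: add q2.
From q2 via λ: add q8.
From q8 via λ: add q0.
No new states can be added; the closed set is {q0, q1, q2, q6, q7, q8, q9, q12, q13}.

{q0, q1, q2, q6, q7, q8, q9, q12, q13}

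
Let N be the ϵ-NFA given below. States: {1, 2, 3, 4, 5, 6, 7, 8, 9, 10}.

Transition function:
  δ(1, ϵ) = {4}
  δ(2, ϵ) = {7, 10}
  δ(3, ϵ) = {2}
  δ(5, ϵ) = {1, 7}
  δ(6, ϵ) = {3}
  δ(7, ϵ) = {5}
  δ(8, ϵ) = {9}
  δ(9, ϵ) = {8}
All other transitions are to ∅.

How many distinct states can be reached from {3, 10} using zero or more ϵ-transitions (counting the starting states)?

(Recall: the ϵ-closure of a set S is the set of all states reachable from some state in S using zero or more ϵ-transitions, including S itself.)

7

Start with {3, 10}.
From 3 via ϵ: add 2.
From 2 via ϵ: add 7.
From 7 via ϵ: add 5.
From 5 via ϵ: add 1.
From 1 via ϵ: add 4.
ϵ-closure = {1, 2, 3, 4, 5, 7, 10}, which has 7 states.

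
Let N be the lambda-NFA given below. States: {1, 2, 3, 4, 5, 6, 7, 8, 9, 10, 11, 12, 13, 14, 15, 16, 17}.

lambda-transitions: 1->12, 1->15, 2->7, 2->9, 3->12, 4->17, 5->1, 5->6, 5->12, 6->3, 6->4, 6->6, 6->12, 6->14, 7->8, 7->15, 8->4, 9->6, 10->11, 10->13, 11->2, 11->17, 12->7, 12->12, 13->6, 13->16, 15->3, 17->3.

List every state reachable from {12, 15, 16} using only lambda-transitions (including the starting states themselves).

Start with {12, 15, 16}.
From 12 via lambda: add 7.
From 15 via lambda: add 3.
From 7 via lambda: add 8.
From 8 via lambda: add 4.
From 4 via lambda: add 17.
No new states can be added; the closed set is {3, 4, 7, 8, 12, 15, 16, 17}.

{3, 4, 7, 8, 12, 15, 16, 17}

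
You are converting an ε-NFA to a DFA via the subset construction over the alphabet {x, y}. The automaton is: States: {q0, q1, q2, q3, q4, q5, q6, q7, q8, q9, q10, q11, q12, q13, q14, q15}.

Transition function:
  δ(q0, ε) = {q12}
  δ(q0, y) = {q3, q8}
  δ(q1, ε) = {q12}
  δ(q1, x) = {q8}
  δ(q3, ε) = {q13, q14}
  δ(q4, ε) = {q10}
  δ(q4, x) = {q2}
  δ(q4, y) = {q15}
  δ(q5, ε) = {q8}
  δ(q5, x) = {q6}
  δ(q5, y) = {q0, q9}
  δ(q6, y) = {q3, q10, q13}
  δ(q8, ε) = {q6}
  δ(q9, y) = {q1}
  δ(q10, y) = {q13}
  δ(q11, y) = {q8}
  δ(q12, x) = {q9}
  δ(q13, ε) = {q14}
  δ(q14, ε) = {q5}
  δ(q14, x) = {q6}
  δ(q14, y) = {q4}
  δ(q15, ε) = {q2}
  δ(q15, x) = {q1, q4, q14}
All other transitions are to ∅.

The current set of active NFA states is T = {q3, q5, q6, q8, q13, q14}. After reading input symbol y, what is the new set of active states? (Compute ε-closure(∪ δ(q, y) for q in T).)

q5 on y → {q0, q9}.
q6 on y → {q3, q10, q13}.
q14 on y → {q4}.
No y-transition from q3, q8, q13.
Union after reading y: {q0, q3, q4, q9, q10, q13}.
Now take the ε-closure:
From q0 via ε: add q12.
From q3 via ε: add q14.
From q14 via ε: add q5.
From q5 via ε: add q8.
From q8 via ε: add q6.
No new states can be added; the closed set is {q0, q3, q4, q5, q6, q8, q9, q10, q12, q13, q14}.

{q0, q3, q4, q5, q6, q8, q9, q10, q12, q13, q14}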